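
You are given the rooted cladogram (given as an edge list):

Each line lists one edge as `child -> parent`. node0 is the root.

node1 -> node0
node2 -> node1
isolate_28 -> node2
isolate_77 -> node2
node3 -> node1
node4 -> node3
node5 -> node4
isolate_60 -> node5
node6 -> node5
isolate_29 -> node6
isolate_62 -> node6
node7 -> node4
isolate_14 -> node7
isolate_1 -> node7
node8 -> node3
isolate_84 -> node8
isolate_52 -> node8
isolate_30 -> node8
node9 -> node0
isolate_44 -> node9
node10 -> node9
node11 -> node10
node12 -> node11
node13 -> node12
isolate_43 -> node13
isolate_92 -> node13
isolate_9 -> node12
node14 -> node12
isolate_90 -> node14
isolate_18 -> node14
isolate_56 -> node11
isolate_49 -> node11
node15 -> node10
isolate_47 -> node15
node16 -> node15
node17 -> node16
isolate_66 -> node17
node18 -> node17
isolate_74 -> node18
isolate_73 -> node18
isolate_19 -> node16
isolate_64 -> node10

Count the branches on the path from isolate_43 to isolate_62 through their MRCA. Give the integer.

12

The MRCA of isolate_43 and isolate_62 is the root of the tree.
From isolate_43 up to that node: 6 branches. From isolate_62 up to the same node: 6 branches. Total: 6 + 6 = 12.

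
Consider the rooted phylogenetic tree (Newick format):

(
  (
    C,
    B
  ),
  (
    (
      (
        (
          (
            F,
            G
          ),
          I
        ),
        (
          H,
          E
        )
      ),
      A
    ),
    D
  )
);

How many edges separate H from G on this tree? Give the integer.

The MRCA of H and G is the node subtending (((F,G),I),(H,E)).
From H up to that node: 2 branches. From G up to the same node: 3 branches. Total: 2 + 3 = 5.

5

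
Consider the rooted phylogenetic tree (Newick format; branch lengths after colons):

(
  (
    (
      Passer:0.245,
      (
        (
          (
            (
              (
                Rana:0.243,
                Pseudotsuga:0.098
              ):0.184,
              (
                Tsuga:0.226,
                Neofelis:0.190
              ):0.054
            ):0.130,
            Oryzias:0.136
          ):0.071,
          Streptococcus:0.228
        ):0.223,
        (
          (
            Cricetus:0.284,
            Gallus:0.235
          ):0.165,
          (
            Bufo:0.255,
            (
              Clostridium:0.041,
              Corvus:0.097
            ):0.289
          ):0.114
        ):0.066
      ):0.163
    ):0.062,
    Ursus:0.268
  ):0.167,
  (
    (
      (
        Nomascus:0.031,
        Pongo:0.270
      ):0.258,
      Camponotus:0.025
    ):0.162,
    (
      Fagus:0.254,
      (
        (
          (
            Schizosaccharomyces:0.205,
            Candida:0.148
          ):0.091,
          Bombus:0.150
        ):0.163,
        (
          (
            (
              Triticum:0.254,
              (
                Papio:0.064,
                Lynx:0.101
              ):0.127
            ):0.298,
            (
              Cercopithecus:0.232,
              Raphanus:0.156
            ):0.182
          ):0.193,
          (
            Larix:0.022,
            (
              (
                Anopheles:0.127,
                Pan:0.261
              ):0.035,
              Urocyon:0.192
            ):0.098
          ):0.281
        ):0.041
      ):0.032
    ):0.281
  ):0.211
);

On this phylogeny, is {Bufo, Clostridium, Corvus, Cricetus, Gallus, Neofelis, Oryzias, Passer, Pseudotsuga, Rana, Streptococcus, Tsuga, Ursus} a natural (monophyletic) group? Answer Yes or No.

The most recent common ancestor of these taxa subtends ((Passer,(((((Rana,Pseudotsuga),(Tsuga,Neofelis)),Oryzias),Streptococcus),((Cricetus,Gallus),(Bufo,(Clostridium,Corvus))))),Ursus).
That clade has exactly 13 tips — every listed taxon and nothing else — so the group is monophyletic.

Yes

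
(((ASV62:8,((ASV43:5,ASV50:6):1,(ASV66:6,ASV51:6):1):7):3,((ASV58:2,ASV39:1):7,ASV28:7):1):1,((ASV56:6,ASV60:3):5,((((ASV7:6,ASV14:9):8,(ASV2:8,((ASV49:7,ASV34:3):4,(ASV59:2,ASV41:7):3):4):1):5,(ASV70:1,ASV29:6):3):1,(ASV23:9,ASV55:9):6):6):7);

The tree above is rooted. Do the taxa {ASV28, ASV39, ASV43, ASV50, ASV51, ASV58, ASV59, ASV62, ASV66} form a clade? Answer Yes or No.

No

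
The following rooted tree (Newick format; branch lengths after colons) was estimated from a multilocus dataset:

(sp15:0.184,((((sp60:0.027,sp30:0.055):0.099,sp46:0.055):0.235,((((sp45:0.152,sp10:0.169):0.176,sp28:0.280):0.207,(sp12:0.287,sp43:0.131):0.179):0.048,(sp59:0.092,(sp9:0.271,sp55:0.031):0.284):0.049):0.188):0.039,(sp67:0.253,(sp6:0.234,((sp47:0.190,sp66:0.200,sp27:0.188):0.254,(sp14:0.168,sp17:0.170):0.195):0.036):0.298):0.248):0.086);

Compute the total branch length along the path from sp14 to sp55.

1.536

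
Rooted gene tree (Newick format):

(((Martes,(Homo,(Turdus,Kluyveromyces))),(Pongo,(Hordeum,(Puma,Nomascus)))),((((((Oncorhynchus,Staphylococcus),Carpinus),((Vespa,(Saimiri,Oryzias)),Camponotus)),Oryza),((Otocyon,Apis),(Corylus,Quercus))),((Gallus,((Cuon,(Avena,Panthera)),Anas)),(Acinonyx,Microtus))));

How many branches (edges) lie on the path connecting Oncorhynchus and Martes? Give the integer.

10

The MRCA of Oncorhynchus and Martes is the root of the tree.
From Oncorhynchus up to that node: 7 branches. From Martes up to the same node: 3 branches. Total: 7 + 3 = 10.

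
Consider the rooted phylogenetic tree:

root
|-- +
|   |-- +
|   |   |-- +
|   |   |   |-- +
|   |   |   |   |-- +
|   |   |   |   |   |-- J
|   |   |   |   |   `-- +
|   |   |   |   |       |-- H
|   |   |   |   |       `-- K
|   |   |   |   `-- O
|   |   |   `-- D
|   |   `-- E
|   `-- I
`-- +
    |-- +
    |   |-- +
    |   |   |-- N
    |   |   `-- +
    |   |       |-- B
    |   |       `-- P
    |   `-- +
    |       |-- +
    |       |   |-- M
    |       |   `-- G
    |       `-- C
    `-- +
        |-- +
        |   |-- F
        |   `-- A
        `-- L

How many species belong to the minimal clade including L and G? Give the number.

The MRCA of L and G is the node subtending (((N,(B,P)),((M,G),C)),((F,A),L)).
That clade contains 9 terminal taxa: A, B, C, F, G, L, M, N, P.

9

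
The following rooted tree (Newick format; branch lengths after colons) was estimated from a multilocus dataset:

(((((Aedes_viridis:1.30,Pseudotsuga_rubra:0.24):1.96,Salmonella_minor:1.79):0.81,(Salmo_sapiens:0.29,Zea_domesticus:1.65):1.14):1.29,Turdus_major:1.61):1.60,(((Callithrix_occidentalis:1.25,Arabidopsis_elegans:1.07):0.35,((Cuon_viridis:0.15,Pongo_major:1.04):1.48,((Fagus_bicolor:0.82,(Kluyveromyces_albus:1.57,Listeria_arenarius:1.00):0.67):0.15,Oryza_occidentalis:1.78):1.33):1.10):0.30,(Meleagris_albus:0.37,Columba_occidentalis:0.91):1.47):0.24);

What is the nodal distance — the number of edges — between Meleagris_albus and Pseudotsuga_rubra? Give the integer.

8

The MRCA of Meleagris_albus and Pseudotsuga_rubra is the root of the tree.
From Meleagris_albus up to that node: 3 branches. From Pseudotsuga_rubra up to the same node: 5 branches. Total: 3 + 5 = 8.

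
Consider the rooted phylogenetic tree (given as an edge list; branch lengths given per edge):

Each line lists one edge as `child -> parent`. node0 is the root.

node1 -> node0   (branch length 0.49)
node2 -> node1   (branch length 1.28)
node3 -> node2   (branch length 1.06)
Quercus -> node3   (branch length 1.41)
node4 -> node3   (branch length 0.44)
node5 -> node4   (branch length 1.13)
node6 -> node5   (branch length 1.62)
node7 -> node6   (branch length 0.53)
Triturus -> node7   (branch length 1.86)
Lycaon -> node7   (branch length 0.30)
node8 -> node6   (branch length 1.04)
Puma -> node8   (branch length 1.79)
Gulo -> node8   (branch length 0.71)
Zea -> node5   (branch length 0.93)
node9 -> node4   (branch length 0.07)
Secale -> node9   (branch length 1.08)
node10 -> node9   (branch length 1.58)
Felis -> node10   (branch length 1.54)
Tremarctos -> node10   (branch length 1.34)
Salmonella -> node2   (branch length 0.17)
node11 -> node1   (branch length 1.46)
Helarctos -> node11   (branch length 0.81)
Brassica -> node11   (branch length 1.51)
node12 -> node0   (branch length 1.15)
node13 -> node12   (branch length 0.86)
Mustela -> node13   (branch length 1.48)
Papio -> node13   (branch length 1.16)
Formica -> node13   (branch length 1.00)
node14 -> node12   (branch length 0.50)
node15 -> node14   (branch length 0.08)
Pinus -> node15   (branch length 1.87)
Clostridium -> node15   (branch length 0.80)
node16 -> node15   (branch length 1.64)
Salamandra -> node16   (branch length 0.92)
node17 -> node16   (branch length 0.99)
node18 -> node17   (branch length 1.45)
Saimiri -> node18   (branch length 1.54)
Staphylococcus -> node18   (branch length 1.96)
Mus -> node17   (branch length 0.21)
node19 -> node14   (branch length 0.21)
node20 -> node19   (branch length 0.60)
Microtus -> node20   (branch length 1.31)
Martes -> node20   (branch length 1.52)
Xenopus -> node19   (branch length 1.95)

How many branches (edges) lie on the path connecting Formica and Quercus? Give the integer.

The MRCA of Formica and Quercus is the root of the tree.
From Formica up to that node: 3 branches. From Quercus up to the same node: 4 branches. Total: 3 + 4 = 7.

7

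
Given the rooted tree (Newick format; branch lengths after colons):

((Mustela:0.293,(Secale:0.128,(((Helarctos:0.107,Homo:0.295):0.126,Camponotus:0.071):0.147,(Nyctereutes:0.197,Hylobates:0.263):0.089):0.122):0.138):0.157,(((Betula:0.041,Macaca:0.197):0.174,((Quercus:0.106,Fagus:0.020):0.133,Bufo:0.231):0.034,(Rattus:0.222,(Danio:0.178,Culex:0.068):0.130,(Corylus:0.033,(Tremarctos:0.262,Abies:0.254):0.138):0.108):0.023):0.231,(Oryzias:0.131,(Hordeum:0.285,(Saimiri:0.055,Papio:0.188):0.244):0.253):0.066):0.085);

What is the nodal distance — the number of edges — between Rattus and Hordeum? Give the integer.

The MRCA of Rattus and Hordeum is the node subtending (((Betula,Macaca),((Quercus,Fagus),Bufo),(Rattus,(Danio,Culex),(Corylus,(Tremarctos,Abies)))),(Oryzias,(Hordeum,(Saimiri,Papio)))).
From Rattus up to that node: 3 branches. From Hordeum up to the same node: 3 branches. Total: 3 + 3 = 6.

6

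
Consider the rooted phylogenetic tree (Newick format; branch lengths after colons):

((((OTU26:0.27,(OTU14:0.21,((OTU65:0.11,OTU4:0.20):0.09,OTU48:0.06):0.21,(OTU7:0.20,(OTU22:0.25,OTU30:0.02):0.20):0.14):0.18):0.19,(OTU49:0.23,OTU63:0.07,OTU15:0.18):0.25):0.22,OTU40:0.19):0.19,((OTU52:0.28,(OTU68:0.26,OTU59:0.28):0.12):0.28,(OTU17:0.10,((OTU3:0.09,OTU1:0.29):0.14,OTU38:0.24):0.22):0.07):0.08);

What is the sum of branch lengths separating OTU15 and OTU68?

The path runs OTU15 → … → MRCA → … → OTU68; the MRCA is the root of the tree.
Branch lengths along that path: 0.18 + 0.25 + 0.22 + 0.19 + 0.08 + 0.28 + 0.12 + 0.26 = 1.58.

1.58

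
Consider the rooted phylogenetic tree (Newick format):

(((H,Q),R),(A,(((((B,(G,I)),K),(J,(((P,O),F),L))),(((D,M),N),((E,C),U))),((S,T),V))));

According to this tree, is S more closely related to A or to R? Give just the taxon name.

A

The MRCA of S and A subtends (A,(((((B,(G,I)),K),(J,(((P,O),F),L))),(((D,M),N),((E,C),U))),((S,T),V))) (19 taxa).
The MRCA of S and R is the root, subtending the entire tree (22 taxa).
The first is nested inside the second, so S shares a more recent common ancestor with A.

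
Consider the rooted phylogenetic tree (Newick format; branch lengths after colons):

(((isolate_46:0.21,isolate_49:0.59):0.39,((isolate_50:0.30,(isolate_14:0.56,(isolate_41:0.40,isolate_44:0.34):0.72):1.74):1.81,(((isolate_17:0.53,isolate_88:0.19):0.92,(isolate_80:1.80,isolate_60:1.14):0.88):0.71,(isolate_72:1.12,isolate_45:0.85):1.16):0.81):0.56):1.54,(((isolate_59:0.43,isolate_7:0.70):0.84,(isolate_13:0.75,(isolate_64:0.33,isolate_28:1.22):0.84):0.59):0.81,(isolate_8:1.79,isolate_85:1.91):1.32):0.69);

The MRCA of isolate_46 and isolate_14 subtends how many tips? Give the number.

12

The MRCA of isolate_46 and isolate_14 is the node subtending ((isolate_46,isolate_49),((isolate_50,(isolate_14,(isolate_41,isolate_44))),(((isolate_17,isolate_88),(isolate_80,isolate_60)),(isolate_72,isolate_45)))).
That clade contains 12 terminal taxa: isolate_14, isolate_17, isolate_41, isolate_44, isolate_45, isolate_46, isolate_49, isolate_50, isolate_60, isolate_72, isolate_80, isolate_88.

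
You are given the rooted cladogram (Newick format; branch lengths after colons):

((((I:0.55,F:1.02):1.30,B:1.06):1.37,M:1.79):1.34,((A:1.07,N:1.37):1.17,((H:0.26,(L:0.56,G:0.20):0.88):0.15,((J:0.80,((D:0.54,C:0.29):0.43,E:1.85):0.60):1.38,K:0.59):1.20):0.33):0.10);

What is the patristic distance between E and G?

6.26

The path runs E → … → MRCA → … → G; the MRCA is the node subtending ((H,(L,G)),((J,((D,C),E)),K)).
Branch lengths along that path: 1.85 + 0.60 + 1.38 + 1.20 + 0.15 + 0.88 + 0.20 = 6.26.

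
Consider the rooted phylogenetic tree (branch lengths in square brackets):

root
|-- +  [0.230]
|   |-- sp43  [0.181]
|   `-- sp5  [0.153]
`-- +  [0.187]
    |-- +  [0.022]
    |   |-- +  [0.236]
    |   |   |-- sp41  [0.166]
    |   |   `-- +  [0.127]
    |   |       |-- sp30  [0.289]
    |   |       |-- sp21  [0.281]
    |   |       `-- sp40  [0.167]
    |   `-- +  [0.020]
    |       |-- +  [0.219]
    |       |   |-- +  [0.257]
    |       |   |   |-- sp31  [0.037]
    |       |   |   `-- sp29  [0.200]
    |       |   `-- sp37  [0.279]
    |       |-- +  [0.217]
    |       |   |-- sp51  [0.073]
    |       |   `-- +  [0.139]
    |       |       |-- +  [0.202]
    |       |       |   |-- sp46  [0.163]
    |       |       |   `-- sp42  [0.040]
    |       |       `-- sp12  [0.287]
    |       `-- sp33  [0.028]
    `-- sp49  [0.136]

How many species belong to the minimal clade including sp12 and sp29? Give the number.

8

The MRCA of sp12 and sp29 is the node subtending (((sp31,sp29),sp37),(sp51,((sp46,sp42),sp12)),sp33).
That clade contains 8 terminal taxa: sp12, sp29, sp31, sp33, sp37, sp42, sp46, sp51.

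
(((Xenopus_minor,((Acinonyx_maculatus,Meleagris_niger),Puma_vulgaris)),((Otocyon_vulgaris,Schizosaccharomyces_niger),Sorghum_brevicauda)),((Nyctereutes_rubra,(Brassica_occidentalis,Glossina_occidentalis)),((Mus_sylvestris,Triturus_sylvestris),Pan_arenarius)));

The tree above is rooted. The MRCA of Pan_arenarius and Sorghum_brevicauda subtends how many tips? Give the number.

The MRCA of Pan_arenarius and Sorghum_brevicauda is the root, so the clade is the entire tree.
That clade contains 13 terminal taxa: Acinonyx_maculatus, Brassica_occidentalis, Glossina_occidentalis, Meleagris_niger, Mus_sylvestris, Nyctereutes_rubra, Otocyon_vulgaris, Pan_arenarius, Puma_vulgaris, Schizosaccharomyces_niger, Sorghum_brevicauda, Triturus_sylvestris, Xenopus_minor.

13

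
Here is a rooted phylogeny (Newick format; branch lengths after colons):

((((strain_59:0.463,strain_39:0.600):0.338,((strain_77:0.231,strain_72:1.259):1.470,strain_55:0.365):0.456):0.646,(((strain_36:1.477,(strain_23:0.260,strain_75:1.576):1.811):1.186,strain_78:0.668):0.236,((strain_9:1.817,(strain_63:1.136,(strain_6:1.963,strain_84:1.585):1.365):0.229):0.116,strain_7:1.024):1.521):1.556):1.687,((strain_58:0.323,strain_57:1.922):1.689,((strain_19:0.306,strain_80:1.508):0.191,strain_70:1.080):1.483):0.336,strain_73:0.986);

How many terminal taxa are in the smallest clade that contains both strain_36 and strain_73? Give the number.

The MRCA of strain_36 and strain_73 is the root, so the clade is the entire tree.
That clade contains 20 terminal taxa: strain_19, strain_23, strain_36, strain_39, strain_55, strain_57, strain_58, strain_59, strain_6, strain_63, strain_7, strain_70, strain_72, strain_73, strain_75, strain_77, strain_78, strain_80, strain_84, strain_9.

20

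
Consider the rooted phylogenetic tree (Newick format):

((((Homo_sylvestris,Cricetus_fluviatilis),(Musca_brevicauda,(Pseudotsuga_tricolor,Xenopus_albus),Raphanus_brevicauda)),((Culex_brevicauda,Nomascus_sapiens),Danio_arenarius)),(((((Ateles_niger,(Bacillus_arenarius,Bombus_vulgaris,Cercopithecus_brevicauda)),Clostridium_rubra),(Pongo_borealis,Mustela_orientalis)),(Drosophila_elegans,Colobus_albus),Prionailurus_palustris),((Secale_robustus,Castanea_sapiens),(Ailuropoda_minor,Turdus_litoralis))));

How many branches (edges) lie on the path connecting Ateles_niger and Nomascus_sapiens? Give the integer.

The MRCA of Ateles_niger and Nomascus_sapiens is the root of the tree.
From Ateles_niger up to that node: 6 branches. From Nomascus_sapiens up to the same node: 4 branches. Total: 6 + 4 = 10.

10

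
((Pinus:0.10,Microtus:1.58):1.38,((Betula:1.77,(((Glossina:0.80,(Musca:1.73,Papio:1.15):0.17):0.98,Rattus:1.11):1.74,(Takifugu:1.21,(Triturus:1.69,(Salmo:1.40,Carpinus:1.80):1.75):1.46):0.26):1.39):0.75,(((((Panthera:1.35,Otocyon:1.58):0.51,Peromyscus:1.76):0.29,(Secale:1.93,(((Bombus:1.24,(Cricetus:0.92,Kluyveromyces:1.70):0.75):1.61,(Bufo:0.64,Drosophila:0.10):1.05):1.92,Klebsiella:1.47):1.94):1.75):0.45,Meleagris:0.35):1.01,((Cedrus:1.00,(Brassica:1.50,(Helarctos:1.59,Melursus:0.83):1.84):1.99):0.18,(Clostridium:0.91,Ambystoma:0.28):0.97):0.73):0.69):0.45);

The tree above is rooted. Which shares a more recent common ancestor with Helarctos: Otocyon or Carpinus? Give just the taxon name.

Otocyon

The MRCA of Helarctos and Otocyon subtends (((((Panthera,Otocyon),Peromyscus),(Secale,(((Bombus,(Cricetus,Kluyveromyces)),(Bufo,Drosophila)),Klebsiella))),Meleagris),((Cedrus,(Brassica,(Helarctos,Melursus))),(Clostridium,Ambystoma))) (17 taxa).
The MRCA of Helarctos and Carpinus subtends ((Betula,(((Glossina,(Musca,Papio)),Rattus),(Takifugu,(Triturus,(Salmo,Carpinus))))),(((((Panthera,Otocyon),Peromyscus),(Secale,(((Bombus,(Cricetus,Kluyveromyces)),(Bufo,Drosophila)),Klebsiella))),Meleagris),((Cedrus,(Brassica,(Helarctos,Melursus))),(Clostridium,Ambystoma)))) (26 taxa).
The first is nested inside the second, so Helarctos shares a more recent common ancestor with Otocyon.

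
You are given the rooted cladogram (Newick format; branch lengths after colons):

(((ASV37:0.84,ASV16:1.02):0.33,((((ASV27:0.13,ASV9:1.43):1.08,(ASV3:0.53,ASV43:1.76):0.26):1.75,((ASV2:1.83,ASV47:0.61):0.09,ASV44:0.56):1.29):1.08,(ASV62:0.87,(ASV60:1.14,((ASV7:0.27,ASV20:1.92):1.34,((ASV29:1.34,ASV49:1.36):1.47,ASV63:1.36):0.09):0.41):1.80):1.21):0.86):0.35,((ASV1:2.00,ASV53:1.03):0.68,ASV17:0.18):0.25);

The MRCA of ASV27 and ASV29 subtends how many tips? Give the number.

14

The MRCA of ASV27 and ASV29 is the node subtending ((((ASV27,ASV9),(ASV3,ASV43)),((ASV2,ASV47),ASV44)),(ASV62,(ASV60,((ASV7,ASV20),((ASV29,ASV49),ASV63))))).
That clade contains 14 terminal taxa: ASV2, ASV20, ASV27, ASV29, ASV3, ASV43, ASV44, ASV47, ASV49, ASV60, ASV62, ASV63, ASV7, ASV9.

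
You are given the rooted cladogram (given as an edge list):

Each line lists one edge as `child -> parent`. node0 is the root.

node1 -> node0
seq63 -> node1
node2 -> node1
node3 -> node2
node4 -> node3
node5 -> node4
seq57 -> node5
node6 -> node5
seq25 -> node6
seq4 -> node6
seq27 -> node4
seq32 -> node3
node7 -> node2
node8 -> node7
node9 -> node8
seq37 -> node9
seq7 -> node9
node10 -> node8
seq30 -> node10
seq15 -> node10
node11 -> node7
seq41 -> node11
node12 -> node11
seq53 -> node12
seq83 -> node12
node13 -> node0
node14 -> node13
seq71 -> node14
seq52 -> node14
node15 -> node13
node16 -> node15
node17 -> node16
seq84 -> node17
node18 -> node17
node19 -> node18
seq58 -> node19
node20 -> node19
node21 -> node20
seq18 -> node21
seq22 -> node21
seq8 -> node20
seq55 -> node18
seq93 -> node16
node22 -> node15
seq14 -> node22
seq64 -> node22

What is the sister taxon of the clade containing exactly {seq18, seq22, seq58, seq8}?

The clade containing exactly {seq18, seq22, seq58, seq8} attaches to the tree at the node subtending ((seq58,((seq18,seq22),seq8)),seq55).
The other lineage descending from that same node — the sister group — is the single tip seq55.

seq55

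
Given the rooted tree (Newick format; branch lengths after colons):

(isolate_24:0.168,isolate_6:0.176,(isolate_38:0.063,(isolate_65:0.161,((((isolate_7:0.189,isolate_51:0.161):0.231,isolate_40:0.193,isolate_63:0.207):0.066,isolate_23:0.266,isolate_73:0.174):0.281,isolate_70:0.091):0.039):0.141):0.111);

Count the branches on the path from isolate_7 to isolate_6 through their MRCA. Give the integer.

8

The MRCA of isolate_7 and isolate_6 is the root of the tree.
From isolate_7 up to that node: 7 branches. From isolate_6 up to the same node: 1 branch. Total: 7 + 1 = 8.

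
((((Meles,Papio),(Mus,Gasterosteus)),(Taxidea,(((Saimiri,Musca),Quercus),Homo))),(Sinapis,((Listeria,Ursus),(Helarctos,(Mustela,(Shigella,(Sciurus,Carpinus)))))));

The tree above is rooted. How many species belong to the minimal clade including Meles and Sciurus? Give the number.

17

The MRCA of Meles and Sciurus is the root, so the clade is the entire tree.
That clade contains 17 terminal taxa: Carpinus, Gasterosteus, Helarctos, Homo, Listeria, Meles, Mus, Musca, Mustela, Papio, Quercus, Saimiri, Sciurus, Shigella, Sinapis, Taxidea, Ursus.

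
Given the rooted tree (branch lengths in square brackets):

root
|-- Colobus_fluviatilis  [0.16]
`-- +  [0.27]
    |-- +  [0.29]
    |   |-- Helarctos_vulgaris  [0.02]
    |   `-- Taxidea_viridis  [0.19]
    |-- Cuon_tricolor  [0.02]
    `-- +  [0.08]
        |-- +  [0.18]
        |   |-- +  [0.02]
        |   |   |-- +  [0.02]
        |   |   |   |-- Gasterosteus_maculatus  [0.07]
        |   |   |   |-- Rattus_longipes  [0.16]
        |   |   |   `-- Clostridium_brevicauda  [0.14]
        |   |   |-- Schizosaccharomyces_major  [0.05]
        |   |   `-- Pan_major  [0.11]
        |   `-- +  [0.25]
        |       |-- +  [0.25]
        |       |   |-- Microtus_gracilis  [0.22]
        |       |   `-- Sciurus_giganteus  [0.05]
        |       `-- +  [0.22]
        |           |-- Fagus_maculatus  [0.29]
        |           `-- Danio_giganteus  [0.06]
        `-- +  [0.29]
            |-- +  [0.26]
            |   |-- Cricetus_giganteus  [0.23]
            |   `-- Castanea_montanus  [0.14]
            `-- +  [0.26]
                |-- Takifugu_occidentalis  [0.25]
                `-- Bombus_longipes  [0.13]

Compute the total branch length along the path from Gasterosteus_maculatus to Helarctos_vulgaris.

The path runs Gasterosteus_maculatus → … → MRCA → … → Helarctos_vulgaris; the MRCA is the node subtending ((Helarctos_vulgaris,Taxidea_viridis),Cuon_tricolor,((((Gasterosteus_maculatus,Rattus_longipes,Clostridium_brevicauda),Schizosaccharomyces_major,Pan_major),((Microtus_gracilis,Sciurus_giganteus),(Fagus_maculatus,Danio_giganteus))),((Cricetus_giganteus,Castanea_montanus),(Takifugu_occidentalis,Bombus_longipes)))).
Branch lengths along that path: 0.07 + 0.02 + 0.02 + 0.18 + 0.08 + 0.29 + 0.02 = 0.68.

0.68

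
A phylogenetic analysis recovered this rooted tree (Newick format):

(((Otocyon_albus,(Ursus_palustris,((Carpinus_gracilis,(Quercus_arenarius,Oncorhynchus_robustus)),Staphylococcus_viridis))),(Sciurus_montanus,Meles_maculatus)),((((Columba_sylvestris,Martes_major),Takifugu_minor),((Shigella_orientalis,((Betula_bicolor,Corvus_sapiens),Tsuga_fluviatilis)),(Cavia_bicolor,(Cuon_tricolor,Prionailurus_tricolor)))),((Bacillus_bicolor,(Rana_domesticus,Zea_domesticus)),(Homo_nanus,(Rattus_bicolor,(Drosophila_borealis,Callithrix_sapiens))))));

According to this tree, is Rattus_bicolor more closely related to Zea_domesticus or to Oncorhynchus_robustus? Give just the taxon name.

Zea_domesticus

The MRCA of Rattus_bicolor and Zea_domesticus subtends ((Bacillus_bicolor,(Rana_domesticus,Zea_domesticus)),(Homo_nanus,(Rattus_bicolor,(Drosophila_borealis,Callithrix_sapiens)))) (7 taxa).
The MRCA of Rattus_bicolor and Oncorhynchus_robustus is the root, subtending the entire tree (25 taxa).
The first is nested inside the second, so Rattus_bicolor shares a more recent common ancestor with Zea_domesticus.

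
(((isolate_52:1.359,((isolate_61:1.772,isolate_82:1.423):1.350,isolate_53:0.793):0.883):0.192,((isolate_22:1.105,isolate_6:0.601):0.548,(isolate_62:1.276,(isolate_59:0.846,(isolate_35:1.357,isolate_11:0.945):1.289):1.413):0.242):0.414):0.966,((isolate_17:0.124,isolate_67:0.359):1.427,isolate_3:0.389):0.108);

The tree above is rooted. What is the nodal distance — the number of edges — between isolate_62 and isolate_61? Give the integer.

The MRCA of isolate_62 and isolate_61 is the node subtending ((isolate_52,((isolate_61,isolate_82),isolate_53)),((isolate_22,isolate_6),(isolate_62,(isolate_59,(isolate_35,isolate_11))))).
From isolate_62 up to that node: 3 branches. From isolate_61 up to the same node: 4 branches. Total: 3 + 4 = 7.

7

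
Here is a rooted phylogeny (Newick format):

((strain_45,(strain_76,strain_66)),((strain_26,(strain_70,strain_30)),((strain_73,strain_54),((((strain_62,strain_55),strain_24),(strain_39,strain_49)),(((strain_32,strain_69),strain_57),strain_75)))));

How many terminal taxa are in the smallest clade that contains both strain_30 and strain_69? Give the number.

14

The MRCA of strain_30 and strain_69 is the node subtending ((strain_26,(strain_70,strain_30)),((strain_73,strain_54),((((strain_62,strain_55),strain_24),(strain_39,strain_49)),(((strain_32,strain_69),strain_57),strain_75)))).
That clade contains 14 terminal taxa: strain_24, strain_26, strain_30, strain_32, strain_39, strain_49, strain_54, strain_55, strain_57, strain_62, strain_69, strain_70, strain_73, strain_75.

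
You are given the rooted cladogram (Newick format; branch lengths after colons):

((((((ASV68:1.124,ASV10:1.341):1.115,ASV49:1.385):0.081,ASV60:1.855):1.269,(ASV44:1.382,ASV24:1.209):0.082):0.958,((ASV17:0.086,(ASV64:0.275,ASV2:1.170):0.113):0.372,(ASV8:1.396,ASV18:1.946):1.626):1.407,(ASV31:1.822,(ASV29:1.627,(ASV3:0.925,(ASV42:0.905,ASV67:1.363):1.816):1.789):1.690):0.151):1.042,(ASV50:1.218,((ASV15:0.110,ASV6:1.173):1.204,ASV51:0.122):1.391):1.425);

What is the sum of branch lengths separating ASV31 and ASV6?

8.208

The path runs ASV31 → … → MRCA → … → ASV6; the MRCA is the root of the tree.
Branch lengths along that path: 1.822 + 0.151 + 1.042 + 1.425 + 1.391 + 1.204 + 1.173 = 8.208.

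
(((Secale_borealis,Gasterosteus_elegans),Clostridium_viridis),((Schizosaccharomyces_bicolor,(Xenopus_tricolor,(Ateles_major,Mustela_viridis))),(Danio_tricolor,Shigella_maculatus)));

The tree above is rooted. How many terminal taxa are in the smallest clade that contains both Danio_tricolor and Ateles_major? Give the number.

The MRCA of Danio_tricolor and Ateles_major is the node subtending ((Schizosaccharomyces_bicolor,(Xenopus_tricolor,(Ateles_major,Mustela_viridis))),(Danio_tricolor,Shigella_maculatus)).
That clade contains 6 terminal taxa: Ateles_major, Danio_tricolor, Mustela_viridis, Schizosaccharomyces_bicolor, Shigella_maculatus, Xenopus_tricolor.

6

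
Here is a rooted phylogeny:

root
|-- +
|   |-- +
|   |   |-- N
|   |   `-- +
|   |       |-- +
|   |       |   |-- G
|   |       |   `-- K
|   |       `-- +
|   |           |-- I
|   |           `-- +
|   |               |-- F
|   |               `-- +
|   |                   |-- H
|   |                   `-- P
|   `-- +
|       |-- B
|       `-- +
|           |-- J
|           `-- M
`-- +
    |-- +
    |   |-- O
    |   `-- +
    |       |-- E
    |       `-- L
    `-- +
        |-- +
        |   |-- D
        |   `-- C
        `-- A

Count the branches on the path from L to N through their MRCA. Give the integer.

7

The MRCA of L and N is the root of the tree.
From L up to that node: 4 branches. From N up to the same node: 3 branches. Total: 4 + 3 = 7.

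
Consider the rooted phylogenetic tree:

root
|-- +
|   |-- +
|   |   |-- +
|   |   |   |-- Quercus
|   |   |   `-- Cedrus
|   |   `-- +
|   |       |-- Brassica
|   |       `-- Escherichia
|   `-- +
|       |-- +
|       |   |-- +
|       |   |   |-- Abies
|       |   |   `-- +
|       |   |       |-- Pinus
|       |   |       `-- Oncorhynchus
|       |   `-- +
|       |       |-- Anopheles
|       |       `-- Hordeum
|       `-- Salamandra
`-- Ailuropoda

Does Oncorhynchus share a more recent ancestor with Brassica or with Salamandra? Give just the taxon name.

Salamandra

The MRCA of Oncorhynchus and Salamandra subtends (((Abies,(Pinus,Oncorhynchus)),(Anopheles,Hordeum)),Salamandra) (6 taxa).
The MRCA of Oncorhynchus and Brassica subtends (((Quercus,Cedrus),(Brassica,Escherichia)),(((Abies,(Pinus,Oncorhynchus)),(Anopheles,Hordeum)),Salamandra)) (10 taxa).
The first is nested inside the second, so Oncorhynchus shares a more recent common ancestor with Salamandra.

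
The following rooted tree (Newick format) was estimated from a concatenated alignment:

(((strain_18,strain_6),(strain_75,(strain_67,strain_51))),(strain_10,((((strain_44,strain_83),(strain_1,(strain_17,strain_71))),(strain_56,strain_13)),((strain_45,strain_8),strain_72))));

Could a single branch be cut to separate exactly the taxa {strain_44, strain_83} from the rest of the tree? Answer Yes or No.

The most recent common ancestor of these taxa subtends (strain_44,strain_83).
That clade has exactly 2 tips — every listed taxon and nothing else — so the group is monophyletic.

Yes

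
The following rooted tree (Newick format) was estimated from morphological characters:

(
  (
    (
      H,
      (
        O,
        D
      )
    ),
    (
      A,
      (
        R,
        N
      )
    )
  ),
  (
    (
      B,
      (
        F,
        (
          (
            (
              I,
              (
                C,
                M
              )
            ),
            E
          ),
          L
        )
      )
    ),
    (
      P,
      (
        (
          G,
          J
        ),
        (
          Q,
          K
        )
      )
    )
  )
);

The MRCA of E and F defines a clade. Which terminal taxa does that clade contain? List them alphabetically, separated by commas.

Tracing E: it sits inside ((I,(C,M)),E).
Tracing F: it sits inside (F,(((I,(C,M)),E),L)).
The smallest clade enclosing both is (F,(((I,(C,M)),E),L)); the answer is its 6 terminal taxa in alphabetical order.

C, E, F, I, L, M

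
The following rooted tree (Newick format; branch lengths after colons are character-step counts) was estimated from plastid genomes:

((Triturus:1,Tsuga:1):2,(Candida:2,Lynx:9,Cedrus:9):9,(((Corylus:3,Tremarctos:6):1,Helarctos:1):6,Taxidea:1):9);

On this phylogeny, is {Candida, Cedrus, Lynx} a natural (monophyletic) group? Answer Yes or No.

Yes

The most recent common ancestor of these taxa subtends (Candida,Lynx,Cedrus).
That clade has exactly 3 tips — every listed taxon and nothing else — so the group is monophyletic.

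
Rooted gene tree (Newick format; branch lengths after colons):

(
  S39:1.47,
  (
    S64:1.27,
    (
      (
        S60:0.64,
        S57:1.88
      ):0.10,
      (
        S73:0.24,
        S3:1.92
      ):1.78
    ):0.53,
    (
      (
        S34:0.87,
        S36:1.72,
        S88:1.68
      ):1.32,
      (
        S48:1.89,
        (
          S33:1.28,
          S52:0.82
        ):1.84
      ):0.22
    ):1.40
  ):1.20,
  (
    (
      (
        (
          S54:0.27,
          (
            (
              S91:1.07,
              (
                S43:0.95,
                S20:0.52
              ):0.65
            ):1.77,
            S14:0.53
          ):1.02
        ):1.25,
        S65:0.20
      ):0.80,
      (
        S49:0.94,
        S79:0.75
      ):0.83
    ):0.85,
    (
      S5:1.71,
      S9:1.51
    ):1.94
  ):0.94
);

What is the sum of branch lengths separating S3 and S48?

7.74

The path runs S3 → … → MRCA → … → S48; the MRCA is the node subtending (S64,((S60,S57),(S73,S3)),((S34,S36,S88),(S48,(S33,S52)))).
Branch lengths along that path: 1.92 + 1.78 + 0.53 + 1.40 + 0.22 + 1.89 = 7.74.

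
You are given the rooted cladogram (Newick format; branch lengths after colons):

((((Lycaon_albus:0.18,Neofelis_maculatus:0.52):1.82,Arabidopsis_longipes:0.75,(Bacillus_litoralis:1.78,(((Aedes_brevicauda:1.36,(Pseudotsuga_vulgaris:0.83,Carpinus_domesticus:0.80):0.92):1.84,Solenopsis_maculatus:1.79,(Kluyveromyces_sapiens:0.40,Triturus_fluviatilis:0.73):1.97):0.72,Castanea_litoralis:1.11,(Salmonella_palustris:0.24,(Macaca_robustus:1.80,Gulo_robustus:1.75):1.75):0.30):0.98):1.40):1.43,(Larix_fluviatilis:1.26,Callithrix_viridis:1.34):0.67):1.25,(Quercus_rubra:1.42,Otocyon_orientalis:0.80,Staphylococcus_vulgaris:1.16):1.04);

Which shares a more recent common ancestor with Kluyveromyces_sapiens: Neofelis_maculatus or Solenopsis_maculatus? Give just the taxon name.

The MRCA of Kluyveromyces_sapiens and Solenopsis_maculatus subtends ((Aedes_brevicauda,(Pseudotsuga_vulgaris,Carpinus_domesticus)),Solenopsis_maculatus,(Kluyveromyces_sapiens,Triturus_fluviatilis)) (6 taxa).
The MRCA of Kluyveromyces_sapiens and Neofelis_maculatus subtends ((Lycaon_albus,Neofelis_maculatus),Arabidopsis_longipes,(Bacillus_litoralis,(((Aedes_brevicauda,(Pseudotsuga_vulgaris,Carpinus_domesticus)),Solenopsis_maculatus,(Kluyveromyces_sapiens,Triturus_fluviatilis)),Castanea_litoralis,(Salmonella_palustris,(Macaca_robustus,Gulo_robustus))))) (14 taxa).
The first is nested inside the second, so Kluyveromyces_sapiens shares a more recent common ancestor with Solenopsis_maculatus.

Solenopsis_maculatus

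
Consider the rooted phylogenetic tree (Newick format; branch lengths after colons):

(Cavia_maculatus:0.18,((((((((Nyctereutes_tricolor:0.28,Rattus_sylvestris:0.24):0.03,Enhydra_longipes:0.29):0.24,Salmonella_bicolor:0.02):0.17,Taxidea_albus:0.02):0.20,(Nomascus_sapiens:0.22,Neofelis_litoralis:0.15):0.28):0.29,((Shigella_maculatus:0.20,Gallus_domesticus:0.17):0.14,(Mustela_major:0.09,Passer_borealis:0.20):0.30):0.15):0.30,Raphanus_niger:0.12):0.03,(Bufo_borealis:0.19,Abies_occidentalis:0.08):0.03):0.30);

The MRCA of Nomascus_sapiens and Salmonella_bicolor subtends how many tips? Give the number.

7

The MRCA of Nomascus_sapiens and Salmonella_bicolor is the node subtending (((((Nyctereutes_tricolor,Rattus_sylvestris),Enhydra_longipes),Salmonella_bicolor),Taxidea_albus),(Nomascus_sapiens,Neofelis_litoralis)).
That clade contains 7 terminal taxa: Enhydra_longipes, Neofelis_litoralis, Nomascus_sapiens, Nyctereutes_tricolor, Rattus_sylvestris, Salmonella_bicolor, Taxidea_albus.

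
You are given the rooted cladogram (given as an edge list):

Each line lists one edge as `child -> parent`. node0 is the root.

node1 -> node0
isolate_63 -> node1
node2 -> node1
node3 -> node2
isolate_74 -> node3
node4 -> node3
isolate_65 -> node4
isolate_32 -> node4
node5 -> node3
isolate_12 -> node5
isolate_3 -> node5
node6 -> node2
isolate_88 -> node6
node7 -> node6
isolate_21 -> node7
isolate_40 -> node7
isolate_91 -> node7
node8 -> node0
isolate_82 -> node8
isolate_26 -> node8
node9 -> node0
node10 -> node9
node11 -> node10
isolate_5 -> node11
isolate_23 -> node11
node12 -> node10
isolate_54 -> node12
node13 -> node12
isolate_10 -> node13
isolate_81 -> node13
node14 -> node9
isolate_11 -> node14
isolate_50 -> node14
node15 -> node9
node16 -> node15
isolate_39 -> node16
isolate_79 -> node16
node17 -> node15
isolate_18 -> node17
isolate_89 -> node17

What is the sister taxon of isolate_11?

isolate_11 attaches to the tree at the node subtending (isolate_11,isolate_50).
The other lineage descending from that same node — the sister group — is the single tip isolate_50.

isolate_50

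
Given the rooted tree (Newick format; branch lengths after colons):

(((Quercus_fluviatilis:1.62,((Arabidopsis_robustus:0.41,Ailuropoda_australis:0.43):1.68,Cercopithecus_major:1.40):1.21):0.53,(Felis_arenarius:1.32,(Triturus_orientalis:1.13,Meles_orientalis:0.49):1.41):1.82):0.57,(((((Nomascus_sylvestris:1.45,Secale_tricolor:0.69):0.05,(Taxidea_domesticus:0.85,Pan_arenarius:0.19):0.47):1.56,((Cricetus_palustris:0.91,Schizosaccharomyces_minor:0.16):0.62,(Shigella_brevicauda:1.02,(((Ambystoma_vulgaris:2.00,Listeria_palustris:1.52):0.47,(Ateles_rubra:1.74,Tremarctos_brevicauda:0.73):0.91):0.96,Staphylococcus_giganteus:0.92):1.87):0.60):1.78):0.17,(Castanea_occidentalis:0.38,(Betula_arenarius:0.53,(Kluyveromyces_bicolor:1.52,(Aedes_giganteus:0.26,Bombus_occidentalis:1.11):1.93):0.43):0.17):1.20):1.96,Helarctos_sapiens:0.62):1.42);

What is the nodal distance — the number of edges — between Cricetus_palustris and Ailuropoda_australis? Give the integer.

11

The MRCA of Cricetus_palustris and Ailuropoda_australis is the root of the tree.
From Cricetus_palustris up to that node: 6 branches. From Ailuropoda_australis up to the same node: 5 branches. Total: 6 + 5 = 11.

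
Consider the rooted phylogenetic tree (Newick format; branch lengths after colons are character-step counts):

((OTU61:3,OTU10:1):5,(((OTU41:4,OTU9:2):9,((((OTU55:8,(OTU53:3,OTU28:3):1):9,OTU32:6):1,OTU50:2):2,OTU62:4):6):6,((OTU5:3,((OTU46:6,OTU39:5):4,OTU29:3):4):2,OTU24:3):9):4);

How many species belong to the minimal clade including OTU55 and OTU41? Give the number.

8

The MRCA of OTU55 and OTU41 is the node subtending ((OTU41,OTU9),((((OTU55,(OTU53,OTU28)),OTU32),OTU50),OTU62)).
That clade contains 8 terminal taxa: OTU28, OTU32, OTU41, OTU50, OTU53, OTU55, OTU62, OTU9.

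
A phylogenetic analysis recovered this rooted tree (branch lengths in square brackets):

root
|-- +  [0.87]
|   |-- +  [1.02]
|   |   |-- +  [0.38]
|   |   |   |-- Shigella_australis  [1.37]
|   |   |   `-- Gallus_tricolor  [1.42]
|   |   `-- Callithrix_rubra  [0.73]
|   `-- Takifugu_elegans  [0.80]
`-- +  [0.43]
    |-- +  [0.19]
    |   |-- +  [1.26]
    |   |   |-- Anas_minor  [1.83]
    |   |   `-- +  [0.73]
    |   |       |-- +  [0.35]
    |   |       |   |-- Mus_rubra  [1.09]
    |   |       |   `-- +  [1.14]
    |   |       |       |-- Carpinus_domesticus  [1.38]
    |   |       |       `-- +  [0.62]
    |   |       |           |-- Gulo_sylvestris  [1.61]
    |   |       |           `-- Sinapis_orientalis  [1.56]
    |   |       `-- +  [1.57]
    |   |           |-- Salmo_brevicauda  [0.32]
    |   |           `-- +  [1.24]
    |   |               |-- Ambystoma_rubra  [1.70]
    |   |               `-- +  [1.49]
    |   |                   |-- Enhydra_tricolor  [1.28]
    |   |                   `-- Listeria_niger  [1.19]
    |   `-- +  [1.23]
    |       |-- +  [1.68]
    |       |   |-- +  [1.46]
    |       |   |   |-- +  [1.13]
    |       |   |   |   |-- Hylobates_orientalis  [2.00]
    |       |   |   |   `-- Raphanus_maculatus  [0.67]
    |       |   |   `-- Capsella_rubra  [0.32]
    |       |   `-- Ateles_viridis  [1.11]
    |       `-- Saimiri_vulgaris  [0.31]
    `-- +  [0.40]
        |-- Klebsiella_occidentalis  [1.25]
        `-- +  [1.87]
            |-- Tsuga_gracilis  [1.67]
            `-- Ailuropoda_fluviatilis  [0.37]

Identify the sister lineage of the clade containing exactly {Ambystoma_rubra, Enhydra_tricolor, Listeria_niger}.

The clade containing exactly {Ambystoma_rubra, Enhydra_tricolor, Listeria_niger} attaches to the tree at the node subtending (Salmo_brevicauda,(Ambystoma_rubra,(Enhydra_tricolor,Listeria_niger))).
The other lineage descending from that same node — the sister group — is the single tip Salmo_brevicauda.

Salmo_brevicauda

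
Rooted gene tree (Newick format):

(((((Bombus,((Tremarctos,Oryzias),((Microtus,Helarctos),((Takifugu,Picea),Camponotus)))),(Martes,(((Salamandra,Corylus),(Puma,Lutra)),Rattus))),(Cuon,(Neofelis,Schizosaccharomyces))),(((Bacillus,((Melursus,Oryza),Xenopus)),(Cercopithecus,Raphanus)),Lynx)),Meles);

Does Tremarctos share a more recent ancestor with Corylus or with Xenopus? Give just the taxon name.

The MRCA of Tremarctos and Corylus subtends ((Bombus,((Tremarctos,Oryzias),((Microtus,Helarctos),((Takifugu,Picea),Camponotus)))),(Martes,(((Salamandra,Corylus),(Puma,Lutra)),Rattus))) (14 taxa).
The MRCA of Tremarctos and Xenopus subtends ((((Bombus,((Tremarctos,Oryzias),((Microtus,Helarctos),((Takifugu,Picea),Camponotus)))),(Martes,(((Salamandra,Corylus),(Puma,Lutra)),Rattus))),(Cuon,(Neofelis,Schizosaccharomyces))),(((Bacillus,((Melursus,Oryza),Xenopus)),(Cercopithecus,Raphanus)),Lynx)) (24 taxa).
The first is nested inside the second, so Tremarctos shares a more recent common ancestor with Corylus.

Corylus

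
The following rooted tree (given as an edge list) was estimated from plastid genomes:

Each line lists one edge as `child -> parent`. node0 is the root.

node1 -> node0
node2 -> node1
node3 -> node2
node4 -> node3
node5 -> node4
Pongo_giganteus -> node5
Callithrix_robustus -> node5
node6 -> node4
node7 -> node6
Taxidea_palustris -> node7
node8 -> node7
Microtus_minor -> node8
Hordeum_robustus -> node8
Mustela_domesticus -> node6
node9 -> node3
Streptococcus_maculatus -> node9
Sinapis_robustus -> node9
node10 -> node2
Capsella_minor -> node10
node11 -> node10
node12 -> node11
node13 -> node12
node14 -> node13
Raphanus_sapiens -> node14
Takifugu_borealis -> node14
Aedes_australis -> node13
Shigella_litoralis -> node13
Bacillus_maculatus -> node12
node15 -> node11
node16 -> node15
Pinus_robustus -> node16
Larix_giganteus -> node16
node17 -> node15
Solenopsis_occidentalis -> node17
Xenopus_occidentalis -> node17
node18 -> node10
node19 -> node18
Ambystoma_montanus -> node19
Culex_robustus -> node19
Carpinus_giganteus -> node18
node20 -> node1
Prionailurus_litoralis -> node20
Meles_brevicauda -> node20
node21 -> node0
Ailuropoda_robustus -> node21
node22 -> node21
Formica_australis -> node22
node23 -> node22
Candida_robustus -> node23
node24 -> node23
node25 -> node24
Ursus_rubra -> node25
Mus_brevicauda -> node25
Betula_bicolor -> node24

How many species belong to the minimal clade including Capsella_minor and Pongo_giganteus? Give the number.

21

The MRCA of Capsella_minor and Pongo_giganteus is the node subtending ((((Pongo_giganteus,Callithrix_robustus),((Taxidea_palustris,(Microtus_minor,Hordeum_robustus)),Mustela_domesticus)),(Streptococcus_maculatus,Sinapis_robustus)),(Capsella_minor,((((Raphanus_sapiens,Takifugu_borealis),Aedes_australis,Shigella_litoralis),Bacillus_maculatus),((Pinus_robustus,Larix_giganteus),(Solenopsis_occidentalis,Xenopus_occidentalis))),((Ambystoma_montanus,Culex_robustus),Carpinus_giganteus))).
That clade contains 21 terminal taxa: Aedes_australis, Ambystoma_montanus, Bacillus_maculatus, Callithrix_robustus, Capsella_minor, Carpinus_giganteus, Culex_robustus, Hordeum_robustus, Larix_giganteus, Microtus_minor, Mustela_domesticus, Pinus_robustus, Pongo_giganteus, Raphanus_sapiens, Shigella_litoralis, Sinapis_robustus, Solenopsis_occidentalis, Streptococcus_maculatus, Takifugu_borealis, Taxidea_palustris, Xenopus_occidentalis.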